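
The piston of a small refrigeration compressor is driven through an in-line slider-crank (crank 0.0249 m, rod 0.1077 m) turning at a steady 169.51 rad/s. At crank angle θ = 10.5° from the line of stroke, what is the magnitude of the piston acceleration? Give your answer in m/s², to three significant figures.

858

ω = 169.5 rad/s
x(θ) = r cosθ + √(L² − r² sin²θ); with ω constant, a = ω²·d²x/dθ².
d²x/dθ² = −r cosθ − r²(cos2θ)/√u − r⁴ sin²2θ/(4u^{3/2}),  u = L² − r² sin²θ = 0.0115787 m².
Substituting r = 0.0249 m, L = 0.1077 m, θ = 10.5°: d²x/dθ² = -0.029872 m.
a = ω²·d²x/dθ² = (169.5)²·(-0.029872) = -858.34 m/s²;  |a| = 858.34 m/s².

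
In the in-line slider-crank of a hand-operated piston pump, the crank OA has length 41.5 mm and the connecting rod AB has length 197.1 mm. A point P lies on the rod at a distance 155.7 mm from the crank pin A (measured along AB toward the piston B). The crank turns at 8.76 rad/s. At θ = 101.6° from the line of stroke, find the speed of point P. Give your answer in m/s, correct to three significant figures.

ω = 8.76 rad/s.  Crank-pin speed |V_A| = rω = 0.36354 m/s, perpendicular to OA.
Rod angle: sinφ = −(r/L) sinθ ⇒ φ = -11.903°; ω_rod = −rω cosθ/√(L²−r²sin²θ) = +0.37903 rad/s.
V_P = V_A + ω_rod × AP, with AP = 0.1557 m along the rod.
Components: V_Px = −rω sinθ − a·ω_rod·sinφ = -0.34394 m/s;  V_Py = rω cosθ + a·ω_rod·cosφ = -0.015354 m/s.
|V_P| = √(V_Px² + V_Py²) = 0.34429 m/s.

0.344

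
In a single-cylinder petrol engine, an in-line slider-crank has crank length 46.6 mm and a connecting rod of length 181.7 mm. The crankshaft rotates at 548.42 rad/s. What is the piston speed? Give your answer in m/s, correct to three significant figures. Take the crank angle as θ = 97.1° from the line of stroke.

24.5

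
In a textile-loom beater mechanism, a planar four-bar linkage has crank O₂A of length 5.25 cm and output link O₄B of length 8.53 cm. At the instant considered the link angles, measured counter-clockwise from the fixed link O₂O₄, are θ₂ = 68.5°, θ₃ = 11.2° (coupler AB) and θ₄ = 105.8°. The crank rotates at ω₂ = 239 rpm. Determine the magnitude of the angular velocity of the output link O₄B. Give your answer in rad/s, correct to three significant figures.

ω₂ = 25.03 rad/s (from 239 rpm).
Differentiating the loop-closure r₂e^{iθ₂}+r₃e^{iθ₃}=r₁+r₄e^{iθ₄} gives r₂ω₂e^{iθ₂}+r₃ω₃e^{iθ₃}=r₄ω₄e^{iθ₄}.
Eliminating the other unknown: ω₄ = r₂ω₂ sin(θ₂−θ₃) / [r₄ sin(θ₄−θ₃)].
Numerator sine = +0.84151; denominator sine = +0.99678.
Result = 0.0525·25.03·(+0.84151) / (0.0853·(+0.99678)) = +13.005 rad/s; magnitude 13.005 rad/s.

13.0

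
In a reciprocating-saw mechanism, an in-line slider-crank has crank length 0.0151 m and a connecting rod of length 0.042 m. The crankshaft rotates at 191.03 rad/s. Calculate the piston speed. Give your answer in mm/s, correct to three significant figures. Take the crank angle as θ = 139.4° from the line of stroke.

ω = 191 rad/s
For an in-line slider-crank, x = r cosθ + √(L² − r² sin²θ), so v = −rω sinθ·[1 + r cosθ/√(L² − r² sin²θ)].
With r = 0.0151 m, L = 0.042 m, θ = 139.4°: √(L² − r² sin²θ) = 0.040834 m.
v = −0.0151·191·0.65077·[1 + 0.0151·-0.75927/0.040834] = -1.3501 m/s.
|v| = 1.3501 m/s = 1350.1 mm/s.

1350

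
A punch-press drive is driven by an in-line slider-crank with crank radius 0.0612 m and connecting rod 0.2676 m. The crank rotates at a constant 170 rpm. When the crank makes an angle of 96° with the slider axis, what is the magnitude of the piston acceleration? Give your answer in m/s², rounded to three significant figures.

6.48

ω = 2π·170/60 = 17.8 rad/s
x(θ) = r cosθ + √(L² − r² sin²θ); with ω constant, a = ω²·d²x/dθ².
d²x/dθ² = −r cosθ − r²(cos2θ)/√u − r⁴ sin²2θ/(4u^{3/2}),  u = L² − r² sin²θ = 0.0679052 m².
Substituting r = 0.0612 m, L = 0.2676 m, θ = 96°: d²x/dθ² = +0.020448 m.
a = ω²·d²x/dθ² = (17.8)²·(+0.020448) = +6.4803 m/s²;  |a| = 6.4803 m/s².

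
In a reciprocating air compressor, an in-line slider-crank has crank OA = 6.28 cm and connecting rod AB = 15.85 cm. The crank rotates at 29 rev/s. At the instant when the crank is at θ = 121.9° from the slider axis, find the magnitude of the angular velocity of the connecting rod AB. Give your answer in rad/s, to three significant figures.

ω = 182.2 rad/s (converted from 29 rev/s).
The rod makes angle φ with the slider axis where L sinφ = r sinθ; differentiating, L cosφ·φ̇ = r ω cosθ.
L cosφ = √(L² − r² sin²θ) = 0.14926 m.
|ω_rod| = r ω |cosθ| / √(L² − r² sin²θ) = 0.0628·182.2·0.52844/0.14926 = 40.511 rad/s.

40.5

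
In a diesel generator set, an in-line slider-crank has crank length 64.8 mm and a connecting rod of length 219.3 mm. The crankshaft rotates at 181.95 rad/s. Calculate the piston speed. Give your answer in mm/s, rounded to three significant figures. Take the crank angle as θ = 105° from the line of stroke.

10500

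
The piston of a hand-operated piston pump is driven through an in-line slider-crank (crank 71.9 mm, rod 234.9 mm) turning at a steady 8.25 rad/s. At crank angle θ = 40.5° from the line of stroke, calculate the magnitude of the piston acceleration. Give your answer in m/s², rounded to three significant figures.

ω = 8.25 rad/s
x(θ) = r cosθ + √(L² − r² sin²θ); with ω constant, a = ω²·d²x/dθ².
d²x/dθ² = −r cosθ − r²(cos2θ)/√u − r⁴ sin²2θ/(4u^{3/2}),  u = L² − r² sin²θ = 0.0529976 m².
Substituting r = 0.0719 m, L = 0.2349 m, θ = 40.5°: d²x/dθ² = -0.05872 m.
a = ω²·d²x/dθ² = (8.25)²·(-0.05872) = -3.9966 m/s²;  |a| = 3.9966 m/s².

4.00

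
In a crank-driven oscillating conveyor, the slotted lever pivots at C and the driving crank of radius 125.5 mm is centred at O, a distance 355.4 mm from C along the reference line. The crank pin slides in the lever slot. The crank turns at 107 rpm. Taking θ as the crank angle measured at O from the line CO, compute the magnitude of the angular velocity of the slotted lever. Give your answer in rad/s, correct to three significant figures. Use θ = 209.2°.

4.05

ω = 11.21 rad/s (from 107 rpm).
Crank pin A relative to C: A = (d + r cosθ, r sinθ); lever angle φ = atan2(r sinθ, d + r cosθ).
Differentiating tanφ: φ̇ = rω(d cosθ + r)/(d² + r² + 2dr cosθ).
d² + r² + 2dr cosθ = |CA|² = 0.06419 m²;  d cosθ + r = -0.18474 m.
|ω_lever| = |0.1255·11.21·-0.18474| / 0.06419 = 4.0471 rad/s.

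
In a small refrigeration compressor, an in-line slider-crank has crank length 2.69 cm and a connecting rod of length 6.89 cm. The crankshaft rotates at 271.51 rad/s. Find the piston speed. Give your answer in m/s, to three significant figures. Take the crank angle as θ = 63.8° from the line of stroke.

7.76

ω = 271.5 rad/s
For an in-line slider-crank, x = r cosθ + √(L² − r² sin²θ), so v = −rω sinθ·[1 + r cosθ/√(L² − r² sin²θ)].
With r = 0.0269 m, L = 0.0689 m, θ = 63.8°: √(L² − r² sin²θ) = 0.064534 m.
v = −0.0269·271.5·0.89726·[1 + 0.0269·0.44151/0.064534] = -7.7593 m/s.
|v| = 7.7593 m/s.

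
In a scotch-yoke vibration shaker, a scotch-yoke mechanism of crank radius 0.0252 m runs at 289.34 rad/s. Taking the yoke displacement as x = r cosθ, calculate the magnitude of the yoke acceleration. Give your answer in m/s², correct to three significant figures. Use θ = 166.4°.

2050

ω = 289.3 rad/s
x = r cosθ ⇒ ẍ = −rω² cosθ (ω constant).
|a| = rω²|cosθ| = 0.0252·(289.3)²·|cos 166.4°| = 2050.5 m/s².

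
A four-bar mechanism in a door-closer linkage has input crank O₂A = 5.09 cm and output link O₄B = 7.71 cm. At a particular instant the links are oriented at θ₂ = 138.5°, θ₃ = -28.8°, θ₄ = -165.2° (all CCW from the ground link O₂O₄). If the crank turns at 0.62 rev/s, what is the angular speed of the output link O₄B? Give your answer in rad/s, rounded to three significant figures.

0.820

ω₂ = 3.896 rad/s (from 0.62 rev/s).
Differentiating the loop-closure r₂e^{iθ₂}+r₃e^{iθ₃}=r₁+r₄e^{iθ₄} gives r₂ω₂e^{iθ₂}+r₃ω₃e^{iθ₃}=r₄ω₄e^{iθ₄}.
Eliminating the other unknown: ω₄ = r₂ω₂ sin(θ₂−θ₃) / [r₄ sin(θ₄−θ₃)].
Numerator sine = +0.21985; denominator sine = -0.68962.
Result = 0.0509·3.896·(+0.21985) / (0.0771·(-0.68962)) = -0.81987 rad/s; magnitude 0.81987 rad/s.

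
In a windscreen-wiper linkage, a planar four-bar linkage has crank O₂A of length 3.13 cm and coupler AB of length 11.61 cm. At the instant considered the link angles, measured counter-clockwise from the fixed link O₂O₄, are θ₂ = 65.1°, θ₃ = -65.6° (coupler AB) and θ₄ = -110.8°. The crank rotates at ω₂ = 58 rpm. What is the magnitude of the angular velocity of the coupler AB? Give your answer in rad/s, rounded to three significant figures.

ω₂ = 6.074 rad/s (from 58 rpm).
Differentiating the loop-closure r₂e^{iθ₂}+r₃e^{iθ₃}=r₁+r₄e^{iθ₄} gives r₂ω₂e^{iθ₂}+r₃ω₃e^{iθ₃}=r₄ω₄e^{iθ₄}.
Eliminating the other unknown: ω₃ = r₂ω₂ sin(θ₄−θ₂) / [r₃ sin(θ₃−θ₄)].
Numerator sine = -0.07150; denominator sine = +0.70957.
Result = 0.0313·6.074·(-0.07150) / (0.1161·(+0.70957)) = -0.16499 rad/s; magnitude 0.16499 rad/s.

0.165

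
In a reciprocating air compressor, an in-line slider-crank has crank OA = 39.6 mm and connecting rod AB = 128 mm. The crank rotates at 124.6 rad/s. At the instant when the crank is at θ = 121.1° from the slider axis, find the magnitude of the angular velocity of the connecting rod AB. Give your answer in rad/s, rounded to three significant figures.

20.6

ω = 124.6 rad/s
The rod makes angle φ with the slider axis where L sinφ = r sinθ; differentiating, L cosφ·φ̇ = r ω cosθ.
L cosφ = √(L² − r² sin²θ) = 0.12343 m.
|ω_rod| = r ω |cosθ| / √(L² − r² sin²θ) = 0.0396·124.6·0.51653/0.12343 = 20.649 rad/s.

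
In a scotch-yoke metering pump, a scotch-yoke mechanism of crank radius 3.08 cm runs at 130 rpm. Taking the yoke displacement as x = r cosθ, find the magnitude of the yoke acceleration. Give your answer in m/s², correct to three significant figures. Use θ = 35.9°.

ω = 13.61 rad/s (from 130 rpm).
x = r cosθ ⇒ ẍ = −rω² cosθ (ω constant).
|a| = rω²|cosθ| = 0.0308·(13.61)²·|cos 35.9°| = 4.6238 m/s².

4.62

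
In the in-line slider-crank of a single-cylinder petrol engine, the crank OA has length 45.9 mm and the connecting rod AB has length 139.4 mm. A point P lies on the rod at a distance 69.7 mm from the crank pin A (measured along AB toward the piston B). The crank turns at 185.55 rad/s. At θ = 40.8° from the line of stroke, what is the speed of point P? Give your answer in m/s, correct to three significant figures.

ω = 185.6 rad/s.  Crank-pin speed |V_A| = rω = 8.5167 m/s, perpendicular to OA.
Rod angle: sinφ = −(r/L) sinθ ⇒ φ = -12.424°; ω_rod = −rω cosθ/√(L²−r²sin²θ) = -47.358 rad/s.
V_P = V_A + ω_rod × AP, with AP = 0.0697 m along the rod.
Components: V_Px = −rω sinθ − a·ω_rod·sinφ = -6.2752 m/s;  V_Py = rω cosθ + a·ω_rod·cosφ = +3.2236 m/s.
|V_P| = √(V_Px² + V_Py²) = 7.0548 m/s.

7.05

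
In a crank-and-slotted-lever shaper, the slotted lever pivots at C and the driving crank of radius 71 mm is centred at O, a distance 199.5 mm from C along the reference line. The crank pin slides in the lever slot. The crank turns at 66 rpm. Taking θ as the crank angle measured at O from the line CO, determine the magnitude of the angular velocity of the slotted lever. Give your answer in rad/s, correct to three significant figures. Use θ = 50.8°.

ω = 6.912 rad/s (from 66 rpm).
Crank pin A relative to C: A = (d + r cosθ, r sinθ); lever angle φ = atan2(r sinθ, d + r cosθ).
Differentiating tanφ: φ̇ = rω(d cosθ + r)/(d² + r² + 2dr cosθ).
d² + r² + 2dr cosθ = |CA|² = 0.062746 m²;  d cosθ + r = +0.19709 m.
|ω_lever| = |0.071·6.912·+0.19709| / 0.062746 = 1.5414 rad/s.

1.54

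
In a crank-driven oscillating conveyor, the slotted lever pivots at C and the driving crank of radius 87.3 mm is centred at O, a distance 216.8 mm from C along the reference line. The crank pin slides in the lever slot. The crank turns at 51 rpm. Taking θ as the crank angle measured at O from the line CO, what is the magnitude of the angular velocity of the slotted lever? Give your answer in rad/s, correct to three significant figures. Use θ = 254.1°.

ω = 5.341 rad/s (from 51 rpm).
Crank pin A relative to C: A = (d + r cosθ, r sinθ); lever angle φ = atan2(r sinθ, d + r cosθ).
Differentiating tanφ: φ̇ = rω(d cosθ + r)/(d² + r² + 2dr cosθ).
d² + r² + 2dr cosθ = |CA|² = 0.0442533 m²;  d cosθ + r = +0.027906 m.
|ω_lever| = |0.0873·5.341·+0.027906| / 0.0442533 = 0.29401 rad/s.

0.294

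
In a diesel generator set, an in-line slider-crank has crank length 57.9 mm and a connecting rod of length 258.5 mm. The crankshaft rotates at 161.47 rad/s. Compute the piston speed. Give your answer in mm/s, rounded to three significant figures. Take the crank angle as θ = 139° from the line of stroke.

5090

ω = 161.5 rad/s
For an in-line slider-crank, x = r cosθ + √(L² − r² sin²θ), so v = −rω sinθ·[1 + r cosθ/√(L² − r² sin²θ)].
With r = 0.0579 m, L = 0.2585 m, θ = 139°: √(L² − r² sin²θ) = 0.25569 m.
v = −0.0579·161.5·0.65606·[1 + 0.0579·-0.75471/0.25569] = -5.0854 m/s.
|v| = 5.0854 m/s = 5085.4 mm/s.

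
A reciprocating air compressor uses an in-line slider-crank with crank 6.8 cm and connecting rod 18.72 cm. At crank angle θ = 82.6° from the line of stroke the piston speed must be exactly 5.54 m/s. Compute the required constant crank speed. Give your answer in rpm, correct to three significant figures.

747

For an in-line slider-crank, |v_piston| = rω|sinθ|·[1 + r cosθ/√(L² − r² sin²θ)].
With r = 0.068 m, L = 0.1872 m, θ = 82.6°: the bracketed kinematic factor |dx/dθ| = 0.070816 m.
ω = v/|dx/dθ| = 5.54/0.070816 = 78.231 rad/s.
N = 60ω/(2π) = 747.05 rpm.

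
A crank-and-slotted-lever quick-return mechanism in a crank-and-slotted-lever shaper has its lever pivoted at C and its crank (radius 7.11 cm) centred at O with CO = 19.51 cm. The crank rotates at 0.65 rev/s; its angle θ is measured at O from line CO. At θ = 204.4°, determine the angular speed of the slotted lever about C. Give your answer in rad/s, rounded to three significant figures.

1.73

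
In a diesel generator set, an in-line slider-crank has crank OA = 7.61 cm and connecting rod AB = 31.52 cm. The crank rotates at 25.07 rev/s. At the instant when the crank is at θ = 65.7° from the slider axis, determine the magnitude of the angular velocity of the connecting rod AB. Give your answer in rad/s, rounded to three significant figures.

ω = 157.5 rad/s (converted from 25.07 rev/s).
The rod makes angle φ with the slider axis where L sinφ = r sinθ; differentiating, L cosφ·φ̇ = r ω cosθ.
L cosφ = √(L² − r² sin²θ) = 0.30747 m.
|ω_rod| = r ω |cosθ| / √(L² − r² sin²θ) = 0.0761·157.5·0.41151/0.30747 = 16.043 rad/s.

16.0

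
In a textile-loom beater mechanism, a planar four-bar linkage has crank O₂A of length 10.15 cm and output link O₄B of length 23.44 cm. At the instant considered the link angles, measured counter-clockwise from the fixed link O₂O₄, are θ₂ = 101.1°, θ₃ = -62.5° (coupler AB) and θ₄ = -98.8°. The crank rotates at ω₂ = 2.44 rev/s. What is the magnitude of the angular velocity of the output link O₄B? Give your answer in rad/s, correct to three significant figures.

3.17

ω₂ = 15.33 rad/s (from 2.44 rev/s).
Differentiating the loop-closure r₂e^{iθ₂}+r₃e^{iθ₃}=r₁+r₄e^{iθ₄} gives r₂ω₂e^{iθ₂}+r₃ω₃e^{iθ₃}=r₄ω₄e^{iθ₄}.
Eliminating the other unknown: ω₄ = r₂ω₂ sin(θ₂−θ₃) / [r₄ sin(θ₄−θ₃)].
Numerator sine = +0.28234; denominator sine = -0.59201.
Result = 0.1015·15.33·(+0.28234) / (0.2344·(-0.59201)) = -3.1661 rad/s; magnitude 3.1661 rad/s.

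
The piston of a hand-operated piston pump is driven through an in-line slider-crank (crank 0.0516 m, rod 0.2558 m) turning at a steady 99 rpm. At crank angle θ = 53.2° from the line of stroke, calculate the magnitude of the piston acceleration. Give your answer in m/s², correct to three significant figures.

3.01

ω = 2π·99/60 = 10.37 rad/s
x(θ) = r cosθ + √(L² − r² sin²θ); with ω constant, a = ω²·d²x/dθ².
d²x/dθ² = −r cosθ − r²(cos2θ)/√u − r⁴ sin²2θ/(4u^{3/2}),  u = L² − r² sin²θ = 0.0637265 m².
Substituting r = 0.0516 m, L = 0.2558 m, θ = 53.2°: d²x/dθ² = -0.028033 m.
a = ω²·d²x/dθ² = (10.37)²·(-0.028033) = -3.013 m/s²;  |a| = 3.013 m/s².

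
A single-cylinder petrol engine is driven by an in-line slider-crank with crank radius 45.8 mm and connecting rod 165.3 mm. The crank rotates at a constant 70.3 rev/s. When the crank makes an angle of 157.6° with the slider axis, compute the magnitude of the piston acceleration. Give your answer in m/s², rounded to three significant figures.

6470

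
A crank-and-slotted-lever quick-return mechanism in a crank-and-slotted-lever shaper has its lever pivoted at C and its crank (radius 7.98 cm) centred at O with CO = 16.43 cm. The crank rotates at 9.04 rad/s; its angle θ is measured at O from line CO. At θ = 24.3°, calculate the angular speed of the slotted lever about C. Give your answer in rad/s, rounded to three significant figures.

2.89

ω = 9.04 rad/s
Crank pin A relative to C: A = (d + r cosθ, r sinθ); lever angle φ = atan2(r sinθ, d + r cosθ).
Differentiating tanφ: φ̇ = rω(d cosθ + r)/(d² + r² + 2dr cosθ).
d² + r² + 2dr cosθ = |CA|² = 0.0572616 m²;  d cosθ + r = +0.22954 m.
|ω_lever| = |0.0798·9.04·+0.22954| / 0.0572616 = 2.8918 rad/s.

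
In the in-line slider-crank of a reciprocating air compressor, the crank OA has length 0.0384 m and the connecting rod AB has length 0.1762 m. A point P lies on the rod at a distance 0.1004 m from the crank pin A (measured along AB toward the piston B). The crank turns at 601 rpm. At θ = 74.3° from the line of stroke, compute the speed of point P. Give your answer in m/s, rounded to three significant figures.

ω = 62.94 rad/s.  Crank-pin speed |V_A| = rω = 2.4168 m/s, perpendicular to OA.
Rod angle: sinφ = −(r/L) sinθ ⇒ φ = -12.111°; ω_rod = −rω cosθ/√(L²−r²sin²θ) = -3.7961 rad/s.
V_P = V_A + ω_rod × AP, with AP = 0.1004 m along the rod.
Components: V_Px = −rω sinθ − a·ω_rod·sinφ = -2.4066 m/s;  V_Py = rω cosθ + a·ω_rod·cosφ = +0.28134 m/s.
|V_P| = √(V_Px² + V_Py²) = 2.4229 m/s.

2.42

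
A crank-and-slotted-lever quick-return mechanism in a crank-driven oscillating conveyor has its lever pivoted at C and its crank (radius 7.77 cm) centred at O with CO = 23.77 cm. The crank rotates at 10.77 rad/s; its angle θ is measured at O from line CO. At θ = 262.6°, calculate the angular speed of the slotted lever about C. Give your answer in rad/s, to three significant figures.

ω = 10.77 rad/s
Crank pin A relative to C: A = (d + r cosθ, r sinθ); lever angle φ = atan2(r sinθ, d + r cosθ).
Differentiating tanφ: φ̇ = rω(d cosθ + r)/(d² + r² + 2dr cosθ).
d² + r² + 2dr cosθ = |CA|² = 0.0577811 m²;  d cosθ + r = +0.047085 m.
|ω_lever| = |0.0777·10.77·+0.047085| / 0.0577811 = 0.68192 rad/s.

0.682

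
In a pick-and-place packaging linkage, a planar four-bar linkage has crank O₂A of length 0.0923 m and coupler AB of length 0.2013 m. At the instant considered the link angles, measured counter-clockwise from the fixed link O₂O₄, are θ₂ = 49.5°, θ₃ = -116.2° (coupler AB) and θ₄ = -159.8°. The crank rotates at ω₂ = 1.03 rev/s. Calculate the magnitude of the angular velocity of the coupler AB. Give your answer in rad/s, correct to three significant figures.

2.11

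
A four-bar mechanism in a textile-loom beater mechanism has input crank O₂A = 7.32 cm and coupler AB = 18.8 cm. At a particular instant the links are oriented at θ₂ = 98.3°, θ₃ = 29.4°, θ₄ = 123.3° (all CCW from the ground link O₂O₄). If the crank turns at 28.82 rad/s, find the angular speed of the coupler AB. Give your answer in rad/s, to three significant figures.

ω₂ = 28.82 rad/s
Differentiating the loop-closure r₂e^{iθ₂}+r₃e^{iθ₃}=r₁+r₄e^{iθ₄} gives r₂ω₂e^{iθ₂}+r₃ω₃e^{iθ₃}=r₄ω₄e^{iθ₄}.
Eliminating the other unknown: ω₃ = r₂ω₂ sin(θ₄−θ₂) / [r₃ sin(θ₃−θ₄)].
Numerator sine = +0.42262; denominator sine = -0.99768.
Result = 0.0732·28.82·(+0.42262) / (0.188·(-0.99768)) = -4.7534 rad/s; magnitude 4.7534 rad/s.

4.75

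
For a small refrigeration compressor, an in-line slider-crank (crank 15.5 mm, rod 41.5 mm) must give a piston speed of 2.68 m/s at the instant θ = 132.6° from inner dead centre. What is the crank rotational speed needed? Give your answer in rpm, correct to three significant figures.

For an in-line slider-crank, |v_piston| = rω|sinθ|·[1 + r cosθ/√(L² − r² sin²θ)].
With r = 0.0155 m, L = 0.0415 m, θ = 132.6°: the bracketed kinematic factor |dx/dθ| = 0.0084095 m.
ω = v/|dx/dθ| = 2.68/0.0084095 = 318.69 rad/s.
N = 60ω/(2π) = 3043.2 rpm.

3040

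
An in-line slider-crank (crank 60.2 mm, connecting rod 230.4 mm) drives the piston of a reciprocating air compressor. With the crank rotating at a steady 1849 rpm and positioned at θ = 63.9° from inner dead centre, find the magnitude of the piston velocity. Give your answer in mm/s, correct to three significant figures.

ω = 2π·1849/60 = 193.6 rad/s
For an in-line slider-crank, x = r cosθ + √(L² − r² sin²θ), so v = −rω sinθ·[1 + r cosθ/√(L² − r² sin²θ)].
With r = 0.0602 m, L = 0.2304 m, θ = 63.9°: √(L² − r² sin²θ) = 0.22397 m.
v = −0.0602·193.6·0.89803·[1 + 0.0602·0.43994/0.22397] = -11.706 m/s.
|v| = 11.706 m/s = 11706 mm/s.

11700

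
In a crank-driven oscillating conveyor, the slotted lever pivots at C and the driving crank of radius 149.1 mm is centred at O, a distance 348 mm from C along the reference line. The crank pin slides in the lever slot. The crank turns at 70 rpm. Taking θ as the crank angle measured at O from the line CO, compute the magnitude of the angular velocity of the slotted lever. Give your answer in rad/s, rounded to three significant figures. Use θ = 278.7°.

ω = 7.33 rad/s (from 70 rpm).
Crank pin A relative to C: A = (d + r cosθ, r sinθ); lever angle φ = atan2(r sinθ, d + r cosθ).
Differentiating tanφ: φ̇ = rω(d cosθ + r)/(d² + r² + 2dr cosθ).
d² + r² + 2dr cosθ = |CA|² = 0.159032 m²;  d cosθ + r = +0.20174 m.
|ω_lever| = |0.1491·7.33·+0.20174| / 0.159032 = 1.3865 rad/s.

1.39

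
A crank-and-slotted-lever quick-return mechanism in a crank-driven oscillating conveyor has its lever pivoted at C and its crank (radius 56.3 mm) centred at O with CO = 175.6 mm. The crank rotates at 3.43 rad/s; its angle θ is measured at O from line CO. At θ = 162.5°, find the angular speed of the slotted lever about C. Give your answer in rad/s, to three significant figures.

1.42

ω = 3.43 rad/s
Crank pin A relative to C: A = (d + r cosθ, r sinθ); lever angle φ = atan2(r sinθ, d + r cosθ).
Differentiating tanφ: φ̇ = rω(d cosθ + r)/(d² + r² + 2dr cosθ).
d² + r² + 2dr cosθ = |CA|² = 0.0151476 m²;  d cosθ + r = -0.11117 m.
|ω_lever| = |0.0563·3.43·-0.11117| / 0.0151476 = 1.4173 rad/s.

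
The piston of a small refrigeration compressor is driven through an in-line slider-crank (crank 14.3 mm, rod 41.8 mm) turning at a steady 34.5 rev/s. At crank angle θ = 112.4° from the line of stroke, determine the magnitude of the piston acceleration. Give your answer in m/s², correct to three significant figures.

424

ω = 2π·34.5 = 216.8 rad/s
x(θ) = r cosθ + √(L² − r² sin²θ); with ω constant, a = ω²·d²x/dθ².
d²x/dθ² = −r cosθ − r²(cos2θ)/√u − r⁴ sin²2θ/(4u^{3/2}),  u = L² − r² sin²θ = 0.00157244 m².
Substituting r = 0.0143 m, L = 0.0418 m, θ = 112.4°: d²x/dθ² = +0.0090252 m.
a = ω²·d²x/dθ² = (216.8)²·(+0.0090252) = +424.09 m/s²;  |a| = 424.09 m/s².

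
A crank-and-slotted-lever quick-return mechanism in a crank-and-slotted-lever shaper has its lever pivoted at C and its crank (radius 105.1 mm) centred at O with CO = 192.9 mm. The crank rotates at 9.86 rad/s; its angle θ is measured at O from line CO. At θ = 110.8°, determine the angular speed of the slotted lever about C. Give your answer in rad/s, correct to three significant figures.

1.12

ω = 9.86 rad/s
Crank pin A relative to C: A = (d + r cosθ, r sinθ); lever angle φ = atan2(r sinθ, d + r cosθ).
Differentiating tanφ: φ̇ = rω(d cosθ + r)/(d² + r² + 2dr cosθ).
d² + r² + 2dr cosθ = |CA|² = 0.0338577 m²;  d cosθ + r = +0.0366 m.
|ω_lever| = |0.1051·9.86·+0.0366| / 0.0338577 = 1.1202 rad/s.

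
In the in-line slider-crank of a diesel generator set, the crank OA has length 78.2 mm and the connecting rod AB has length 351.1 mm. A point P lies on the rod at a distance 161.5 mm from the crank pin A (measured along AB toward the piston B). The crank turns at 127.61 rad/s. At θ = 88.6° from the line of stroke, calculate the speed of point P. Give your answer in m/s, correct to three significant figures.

10.0

ω = 127.6 rad/s.  Crank-pin speed |V_A| = rω = 9.9791 m/s, perpendicular to OA.
Rod angle: sinφ = −(r/L) sinθ ⇒ φ = -12.865°; ω_rod = −rω cosθ/√(L²−r²sin²θ) = -0.7123 rad/s.
V_P = V_A + ω_rod × AP, with AP = 0.1615 m along the rod.
Components: V_Px = −rω sinθ − a·ω_rod·sinφ = -10.002 m/s;  V_Py = rω cosθ + a·ω_rod·cosφ = +0.13166 m/s.
|V_P| = √(V_Px² + V_Py²) = 10.003 m/s.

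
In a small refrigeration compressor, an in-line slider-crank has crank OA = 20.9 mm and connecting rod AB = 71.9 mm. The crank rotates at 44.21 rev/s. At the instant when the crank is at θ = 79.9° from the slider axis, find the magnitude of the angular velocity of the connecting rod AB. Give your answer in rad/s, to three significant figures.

ω = 277.8 rad/s (converted from 44.21 rev/s).
The rod makes angle φ with the slider axis where L sinφ = r sinθ; differentiating, L cosφ·φ̇ = r ω cosθ.
L cosφ = √(L² − r² sin²θ) = 0.068893 m.
|ω_rod| = r ω |cosθ| / √(L² − r² sin²θ) = 0.0209·277.8·0.17537/0.068893 = 14.778 rad/s.

14.8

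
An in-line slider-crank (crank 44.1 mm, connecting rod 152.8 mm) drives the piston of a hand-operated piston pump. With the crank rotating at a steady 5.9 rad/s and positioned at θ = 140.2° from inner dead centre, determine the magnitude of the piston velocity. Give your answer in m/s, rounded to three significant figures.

0.129

ω = 5.9 rad/s
For an in-line slider-crank, x = r cosθ + √(L² − r² sin²θ), so v = −rω sinθ·[1 + r cosθ/√(L² − r² sin²θ)].
With r = 0.0441 m, L = 0.1528 m, θ = 140.2°: √(L² − r² sin²θ) = 0.15017 m.
v = −0.0441·5.9·0.64011·[1 + 0.0441·-0.76828/0.15017] = -0.12897 m/s.
|v| = 0.12897 m/s.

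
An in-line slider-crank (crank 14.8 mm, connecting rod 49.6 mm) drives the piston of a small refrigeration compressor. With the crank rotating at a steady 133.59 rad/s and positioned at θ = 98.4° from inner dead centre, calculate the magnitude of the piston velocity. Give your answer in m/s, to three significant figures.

1.87

ω = 133.6 rad/s
For an in-line slider-crank, x = r cosθ + √(L² − r² sin²θ), so v = −rω sinθ·[1 + r cosθ/√(L² − r² sin²θ)].
With r = 0.0148 m, L = 0.0496 m, θ = 98.4°: √(L² − r² sin²θ) = 0.04739 m.
v = −0.0148·133.6·0.98927·[1 + 0.0148·-0.14608/0.04739] = -1.8667 m/s.
|v| = 1.8667 m/s.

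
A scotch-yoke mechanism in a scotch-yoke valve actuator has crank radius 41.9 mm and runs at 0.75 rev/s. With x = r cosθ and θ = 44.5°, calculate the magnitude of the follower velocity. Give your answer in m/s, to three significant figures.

ω = 4.712 rad/s (from 0.75 rev/s).
x = r cosθ ⇒ ẋ = −rω sinθ.
|v| = rω|sinθ| = 0.0419·4.712·|sin 44.5°| = 0.13839 m/s.

0.138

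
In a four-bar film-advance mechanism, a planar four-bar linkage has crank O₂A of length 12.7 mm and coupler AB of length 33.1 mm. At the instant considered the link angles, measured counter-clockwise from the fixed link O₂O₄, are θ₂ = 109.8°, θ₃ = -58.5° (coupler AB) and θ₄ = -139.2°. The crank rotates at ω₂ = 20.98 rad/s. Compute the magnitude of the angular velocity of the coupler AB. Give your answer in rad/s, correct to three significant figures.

ω₂ = 20.98 rad/s
Differentiating the loop-closure r₂e^{iθ₂}+r₃e^{iθ₃}=r₁+r₄e^{iθ₄} gives r₂ω₂e^{iθ₂}+r₃ω₃e^{iθ₃}=r₄ω₄e^{iθ₄}.
Eliminating the other unknown: ω₃ = r₂ω₂ sin(θ₄−θ₂) / [r₃ sin(θ₃−θ₄)].
Numerator sine = +0.93358; denominator sine = +0.98686.
Result = 0.0127·20.98·(+0.93358) / (0.0331·(+0.98686)) = +7.6152 rad/s; magnitude 7.6152 rad/s.

7.62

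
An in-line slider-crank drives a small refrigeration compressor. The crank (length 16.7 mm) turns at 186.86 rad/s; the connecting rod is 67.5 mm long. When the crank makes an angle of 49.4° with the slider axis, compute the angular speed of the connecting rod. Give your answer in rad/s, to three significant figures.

30.6

ω = 186.9 rad/s
The rod makes angle φ with the slider axis where L sinφ = r sinθ; differentiating, L cosφ·φ̇ = r ω cosθ.
L cosφ = √(L² − r² sin²θ) = 0.066298 m.
|ω_rod| = r ω |cosθ| / √(L² − r² sin²θ) = 0.0167·186.9·0.65077/0.066298 = 30.631 rad/s.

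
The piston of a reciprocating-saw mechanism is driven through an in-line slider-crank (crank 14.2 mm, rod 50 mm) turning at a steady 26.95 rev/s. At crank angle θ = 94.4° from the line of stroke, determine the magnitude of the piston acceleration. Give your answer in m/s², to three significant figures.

ω = 2π·26.9 = 169.3 rad/s
x(θ) = r cosθ + √(L² − r² sin²θ); with ω constant, a = ω²·d²x/dθ².
d²x/dθ² = −r cosθ − r²(cos2θ)/√u − r⁴ sin²2θ/(4u^{3/2}),  u = L² − r² sin²θ = 0.00229955 m².
Substituting r = 0.0142 m, L = 0.05 m, θ = 94.4°: d²x/dθ² = +0.0052427 m.
a = ω²·d²x/dθ² = (169.3)²·(+0.0052427) = +150.32 m/s²;  |a| = 150.32 m/s².

150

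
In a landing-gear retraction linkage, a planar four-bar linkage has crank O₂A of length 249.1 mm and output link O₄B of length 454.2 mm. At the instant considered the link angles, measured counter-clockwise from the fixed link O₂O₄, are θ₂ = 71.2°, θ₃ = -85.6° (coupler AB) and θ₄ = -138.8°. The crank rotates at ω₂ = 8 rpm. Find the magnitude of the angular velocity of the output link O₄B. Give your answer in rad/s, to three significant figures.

0.226

ω₂ = 0.8378 rad/s (from 8 rpm).
Differentiating the loop-closure r₂e^{iθ₂}+r₃e^{iθ₃}=r₁+r₄e^{iθ₄} gives r₂ω₂e^{iθ₂}+r₃ω₃e^{iθ₃}=r₄ω₄e^{iθ₄}.
Eliminating the other unknown: ω₄ = r₂ω₂ sin(θ₂−θ₃) / [r₄ sin(θ₄−θ₃)].
Numerator sine = +0.39394; denominator sine = -0.80073.
Result = 0.2491·0.8378·(+0.39394) / (0.4542·(-0.80073)) = -0.22604 rad/s; magnitude 0.22604 rad/s.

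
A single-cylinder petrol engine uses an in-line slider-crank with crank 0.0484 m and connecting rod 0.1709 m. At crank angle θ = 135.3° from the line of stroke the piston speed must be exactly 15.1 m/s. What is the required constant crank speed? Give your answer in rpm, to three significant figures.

5330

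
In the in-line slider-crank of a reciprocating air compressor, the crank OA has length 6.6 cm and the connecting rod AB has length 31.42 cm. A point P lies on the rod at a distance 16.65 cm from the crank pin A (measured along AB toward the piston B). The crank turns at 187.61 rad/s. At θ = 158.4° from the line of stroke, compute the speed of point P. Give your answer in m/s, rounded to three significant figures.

6.78

ω = 187.6 rad/s.  Crank-pin speed |V_A| = rω = 12.382 m/s, perpendicular to OA.
Rod angle: sinφ = −(r/L) sinθ ⇒ φ = -4.435°; ω_rod = −rω cosθ/√(L²−r²sin²θ) = +36.751 rad/s.
V_P = V_A + ω_rod × AP, with AP = 0.1665 m along the rod.
Components: V_Px = −rω sinθ − a·ω_rod·sinφ = -4.085 m/s;  V_Py = rω cosθ + a·ω_rod·cosφ = -5.4119 m/s.
|V_P| = √(V_Px² + V_Py²) = 6.7806 m/s.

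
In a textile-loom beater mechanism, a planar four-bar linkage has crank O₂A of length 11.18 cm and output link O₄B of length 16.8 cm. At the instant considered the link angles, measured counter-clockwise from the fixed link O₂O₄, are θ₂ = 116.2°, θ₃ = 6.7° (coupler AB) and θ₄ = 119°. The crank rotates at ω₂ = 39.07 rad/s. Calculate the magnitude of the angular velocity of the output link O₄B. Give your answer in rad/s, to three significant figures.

26.5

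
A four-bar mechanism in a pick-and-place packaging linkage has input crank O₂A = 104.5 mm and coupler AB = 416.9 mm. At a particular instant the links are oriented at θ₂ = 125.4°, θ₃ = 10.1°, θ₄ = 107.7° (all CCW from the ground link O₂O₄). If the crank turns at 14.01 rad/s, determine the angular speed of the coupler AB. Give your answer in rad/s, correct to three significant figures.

1.08

ω₂ = 14.01 rad/s
Differentiating the loop-closure r₂e^{iθ₂}+r₃e^{iθ₃}=r₁+r₄e^{iθ₄} gives r₂ω₂e^{iθ₂}+r₃ω₃e^{iθ₃}=r₄ω₄e^{iθ₄}.
Eliminating the other unknown: ω₃ = r₂ω₂ sin(θ₄−θ₂) / [r₃ sin(θ₃−θ₄)].
Numerator sine = -0.30403; denominator sine = -0.99122.
Result = 0.1045·14.01·(-0.30403) / (0.4169·(-0.99122)) = +1.0771 rad/s; magnitude 1.0771 rad/s.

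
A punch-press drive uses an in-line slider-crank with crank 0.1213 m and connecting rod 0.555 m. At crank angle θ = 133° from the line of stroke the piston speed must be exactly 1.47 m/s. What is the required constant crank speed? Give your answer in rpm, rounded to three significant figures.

186

For an in-line slider-crank, |v_piston| = rω|sinθ|·[1 + r cosθ/√(L² − r² sin²θ)].
With r = 0.1213 m, L = 0.555 m, θ = 133°: the bracketed kinematic factor |dx/dθ| = 0.075318 m.
ω = v/|dx/dθ| = 1.47/0.075318 = 19.517 rad/s.
N = 60ω/(2π) = 186.38 rpm.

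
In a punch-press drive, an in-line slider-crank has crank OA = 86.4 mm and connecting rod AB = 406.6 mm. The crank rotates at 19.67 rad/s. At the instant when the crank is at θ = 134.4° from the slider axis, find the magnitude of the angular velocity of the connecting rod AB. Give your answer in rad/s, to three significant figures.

ω = 19.67 rad/s
The rod makes angle φ with the slider axis where L sinφ = r sinθ; differentiating, L cosφ·φ̇ = r ω cosθ.
L cosφ = √(L² − r² sin²θ) = 0.40189 m.
|ω_rod| = r ω |cosθ| / √(L² − r² sin²θ) = 0.0864·19.67·0.69966/0.40189 = 2.9587 rad/s.

2.96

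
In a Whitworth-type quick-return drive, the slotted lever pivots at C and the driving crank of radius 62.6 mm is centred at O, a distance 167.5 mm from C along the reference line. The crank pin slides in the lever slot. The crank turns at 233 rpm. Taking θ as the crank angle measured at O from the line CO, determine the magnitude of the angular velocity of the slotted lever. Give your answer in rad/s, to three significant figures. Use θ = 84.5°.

3.54

ω = 24.4 rad/s (from 233 rpm).
Crank pin A relative to C: A = (d + r cosθ, r sinθ); lever angle φ = atan2(r sinθ, d + r cosθ).
Differentiating tanφ: φ̇ = rω(d cosθ + r)/(d² + r² + 2dr cosθ).
d² + r² + 2dr cosθ = |CA|² = 0.033985 m²;  d cosθ + r = +0.078654 m.
|ω_lever| = |0.0626·24.4·+0.078654| / 0.033985 = 3.535 rad/s.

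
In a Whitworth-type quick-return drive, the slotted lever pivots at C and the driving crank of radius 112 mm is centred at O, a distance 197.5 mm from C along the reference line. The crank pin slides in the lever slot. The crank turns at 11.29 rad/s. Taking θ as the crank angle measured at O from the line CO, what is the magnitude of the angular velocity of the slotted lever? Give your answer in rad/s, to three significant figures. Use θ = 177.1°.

14.6

ω = 11.29 rad/s
Crank pin A relative to C: A = (d + r cosθ, r sinθ); lever angle φ = atan2(r sinθ, d + r cosθ).
Differentiating tanφ: φ̇ = rω(d cosθ + r)/(d² + r² + 2dr cosθ).
d² + r² + 2dr cosθ = |CA|² = 0.00736691 m²;  d cosθ + r = -0.085247 m.
|ω_lever| = |0.112·11.29·-0.085247| / 0.00736691 = 14.632 rad/s.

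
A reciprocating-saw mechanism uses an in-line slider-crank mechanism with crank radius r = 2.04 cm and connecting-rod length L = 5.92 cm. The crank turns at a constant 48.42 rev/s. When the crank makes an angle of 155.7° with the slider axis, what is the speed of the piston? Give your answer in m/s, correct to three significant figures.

1.74

ω = 2π·48.4 = 304.2 rad/s
For an in-line slider-crank, x = r cosθ + √(L² − r² sin²θ), so v = −rω sinθ·[1 + r cosθ/√(L² − r² sin²θ)].
With r = 0.0204 m, L = 0.0592 m, θ = 155.7°: √(L² − r² sin²θ) = 0.058602 m.
v = −0.0204·304.2·0.41151·[1 + 0.0204·-0.91140/0.058602] = -1.7437 m/s.
|v| = 1.7437 m/s.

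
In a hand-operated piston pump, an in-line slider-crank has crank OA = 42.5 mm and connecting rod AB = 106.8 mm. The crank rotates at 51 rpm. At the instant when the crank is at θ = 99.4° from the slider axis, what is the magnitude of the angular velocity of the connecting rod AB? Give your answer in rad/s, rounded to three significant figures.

0.377

ω = 5.341 rad/s (converted from 51 rpm).
The rod makes angle φ with the slider axis where L sinφ = r sinθ; differentiating, L cosφ·φ̇ = r ω cosθ.
L cosφ = √(L² − r² sin²θ) = 0.098225 m.
|ω_rod| = r ω |cosθ| / √(L² − r² sin²θ) = 0.0425·5.341·0.16333/0.098225 = 0.37742 rad/s.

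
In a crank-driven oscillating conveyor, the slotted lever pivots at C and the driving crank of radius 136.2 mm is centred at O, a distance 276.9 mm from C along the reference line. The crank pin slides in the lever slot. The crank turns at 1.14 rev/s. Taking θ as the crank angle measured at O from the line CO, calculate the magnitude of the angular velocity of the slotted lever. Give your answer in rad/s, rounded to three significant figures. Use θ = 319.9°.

ω = 7.163 rad/s (from 1.14 rev/s).
Crank pin A relative to C: A = (d + r cosθ, r sinθ); lever angle φ = atan2(r sinθ, d + r cosθ).
Differentiating tanφ: φ̇ = rω(d cosθ + r)/(d² + r² + 2dr cosθ).
d² + r² + 2dr cosθ = |CA|² = 0.15292 m²;  d cosθ + r = +0.34801 m.
|ω_lever| = |0.1362·7.163·+0.34801| / 0.15292 = 2.2202 rad/s.

2.22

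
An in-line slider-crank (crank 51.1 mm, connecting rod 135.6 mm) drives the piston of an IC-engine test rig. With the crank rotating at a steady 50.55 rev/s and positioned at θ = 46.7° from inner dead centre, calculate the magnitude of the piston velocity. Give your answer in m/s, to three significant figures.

ω = 2π·50.5 = 317.6 rad/s
For an in-line slider-crank, x = r cosθ + √(L² − r² sin²θ), so v = −rω sinθ·[1 + r cosθ/√(L² − r² sin²θ)].
With r = 0.0511 m, L = 0.1356 m, θ = 46.7°: √(L² − r² sin²θ) = 0.1304 m.
v = −0.0511·317.6·0.72777·[1 + 0.0511·0.68582/0.1304] = -14.986 m/s.
|v| = 14.986 m/s.

15.0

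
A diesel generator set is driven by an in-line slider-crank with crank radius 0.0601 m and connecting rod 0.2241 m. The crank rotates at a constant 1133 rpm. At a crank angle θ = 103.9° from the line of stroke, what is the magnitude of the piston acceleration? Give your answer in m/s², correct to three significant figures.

ω = 2π·1133/60 = 118.6 rad/s
x(θ) = r cosθ + √(L² − r² sin²θ); with ω constant, a = ω²·d²x/dθ².
d²x/dθ² = −r cosθ − r²(cos2θ)/√u − r⁴ sin²2θ/(4u^{3/2}),  u = L² − r² sin²θ = 0.0468172 m².
Substituting r = 0.0601 m, L = 0.2241 m, θ = 103.9°: d²x/dθ² = +0.029134 m.
a = ω²·d²x/dθ² = (118.6)²·(+0.029134) = +410.13 m/s²;  |a| = 410.13 m/s².

410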